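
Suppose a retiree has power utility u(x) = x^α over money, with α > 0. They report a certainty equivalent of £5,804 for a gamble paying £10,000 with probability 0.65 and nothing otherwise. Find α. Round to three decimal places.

α ≈ 0.792

Since u(0) = 0, the lottery's EU is 0.65·10000^α.
Equating: 5804^α = 0.65·10000^α, i.e. 0.5804^α = 0.65.
Take logs: α = ln 0.65 / ln(5804/10000) ≈ 0.79183.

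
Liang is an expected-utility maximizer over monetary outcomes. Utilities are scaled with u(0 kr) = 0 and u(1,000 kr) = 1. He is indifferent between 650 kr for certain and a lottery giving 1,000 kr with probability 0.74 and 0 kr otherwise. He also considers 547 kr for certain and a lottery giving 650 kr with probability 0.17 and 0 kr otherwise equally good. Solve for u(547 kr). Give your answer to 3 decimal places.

0.126

First, u(650 kr) = 0.74·u(1,000 kr) + 0.26·u(0 kr) = 0.74.
The second indifference gives u(547 kr) = 0.17·u(650 kr) + 0.83·u(0 kr) = 0.17·0.74 + 0.83·0.00 = 0.1258.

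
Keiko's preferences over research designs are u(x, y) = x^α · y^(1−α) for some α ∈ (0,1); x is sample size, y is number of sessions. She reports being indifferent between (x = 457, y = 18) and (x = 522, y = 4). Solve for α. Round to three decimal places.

Set the two utilities equal: 457^α·18^(1−α) = 522^α·4^(1−α).
(457/522)^α = (4/18)^(1−α); take logs: α·ln(457/522) = (1−α)·ln(4/18), i.e. α·-0.132984 = (1−α)·-1.504077.
With A = -0.132984 and B = -1.504077: α·A = (1−α)·B, so α = B/(A+B) = -1.504077/-1.637061 ≈ 0.919.

α ≈ 0.919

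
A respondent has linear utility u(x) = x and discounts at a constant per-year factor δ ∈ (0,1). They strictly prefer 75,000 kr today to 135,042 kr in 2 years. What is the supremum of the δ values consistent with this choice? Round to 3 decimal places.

δ < 0.745

Under u(x) = x this choice says 75000 > δ^2·135042.
Hence δ^2 < 75000/135042 = 0.55538, and x ↦ x^(1/2) is increasing on (0,∞).
δ < (75000/135042)^(1/2) ≈ 0.745.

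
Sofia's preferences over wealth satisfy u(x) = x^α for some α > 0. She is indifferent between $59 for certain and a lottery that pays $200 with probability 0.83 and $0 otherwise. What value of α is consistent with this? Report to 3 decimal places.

Since u(0) = 0, the lottery's EU is 0.83·200^α.
Equating: 59^α = 0.83·200^α, i.e. 0.2950^α = 0.83.
Taking logs: α·ln(59/200) = ln(0.83), so α = -0.186330 / -1.220780 ≈ 0.153.

α ≈ 0.153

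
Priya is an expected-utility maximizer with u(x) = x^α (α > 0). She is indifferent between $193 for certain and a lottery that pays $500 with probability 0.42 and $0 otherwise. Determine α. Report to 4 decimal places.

EU(lottery) = 0.42·500^α + 0.58·0 = 0.42·500^α.
Equating: 193^α = 0.42·500^α, i.e. 0.3860^α = 0.42.
α = ln(0.42) / ln(193/500) = -0.8675006/-0.9519179 ≈ 0.9113.

α ≈ 0.9113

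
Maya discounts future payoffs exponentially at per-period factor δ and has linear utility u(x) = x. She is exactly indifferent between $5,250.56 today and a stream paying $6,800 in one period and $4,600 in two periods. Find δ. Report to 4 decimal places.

δ ≈ 0.5600

Equating present values: 5250.56 = 6800δ + 4600δ².
Rearranged: 4600δ² + 6800δ − 5250.56 = 0.
δ = (−6800 + √(6800² + 4·4600·5250.56)) / (2·4600) = (−6800 + √142850304.00) / 9200 ≈ 0.5600.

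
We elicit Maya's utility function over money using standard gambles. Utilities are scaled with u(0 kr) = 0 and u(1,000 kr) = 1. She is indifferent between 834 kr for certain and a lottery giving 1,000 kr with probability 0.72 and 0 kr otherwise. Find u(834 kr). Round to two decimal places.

u(834 kr) equals the lottery's expected utility: 0.72·1 + 0.28·0 = 0.72.

0.72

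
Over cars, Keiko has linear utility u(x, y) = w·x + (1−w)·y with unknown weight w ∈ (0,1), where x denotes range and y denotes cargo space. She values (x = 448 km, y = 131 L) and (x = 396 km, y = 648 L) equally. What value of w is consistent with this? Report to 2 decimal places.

w = 0.91

Equating utilities: w·448 + (1−w)·131 = w·396 + (1−w)·648.
Rearranging, 52·w − 517·(1−w) = 0.
So w/(1−w) = 517/52 = 9.9423, giving w = 517/(52+517) = 0.91.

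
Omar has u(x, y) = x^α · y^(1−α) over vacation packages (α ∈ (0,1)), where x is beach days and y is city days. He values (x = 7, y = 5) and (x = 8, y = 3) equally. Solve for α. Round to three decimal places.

The Cobb–Douglas utilities coincide, so 7^α·5^(1−α) = 8^α·3^(1−α).
Rearrange to (7/8)^α = (3/5)^(1−α) and take logs: α·-0.133531 = (1−α)·-0.510826.
With A = -0.133531 and B = -0.510826: α·A = (1−α)·B, so α = B/(A+B) = -0.510826/-0.644357 ≈ 0.793.

α ≈ 0.793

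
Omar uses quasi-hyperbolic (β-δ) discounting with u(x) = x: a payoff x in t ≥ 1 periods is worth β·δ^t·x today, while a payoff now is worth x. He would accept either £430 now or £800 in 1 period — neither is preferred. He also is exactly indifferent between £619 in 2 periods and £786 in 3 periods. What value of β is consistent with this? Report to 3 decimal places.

Both payoffs in the second observation are in the future, so β drops out: δ^2·619 = δ^3·786 ⇒ δ = 619/786 = 0.78753.
Now use the now-vs-future pair: 430 = β·δ·800 gives β = 430/(0.78753·800) ≈ 0.683.

β ≈ 0.683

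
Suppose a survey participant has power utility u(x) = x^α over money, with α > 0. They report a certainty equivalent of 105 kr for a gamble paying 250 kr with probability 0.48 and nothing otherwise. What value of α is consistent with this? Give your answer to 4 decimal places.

The lottery's expected utility is 0.48·u(250) + 0.52·u(0) = 0.48·250^α (since u(0) = 0 for α > 0).
Indifference: 105^α = 0.48·250^α, so (105/250)^α = 0.48.
Take logs: α = ln 0.48 / ln(105/250) ≈ 0.846073.

α ≈ 0.8461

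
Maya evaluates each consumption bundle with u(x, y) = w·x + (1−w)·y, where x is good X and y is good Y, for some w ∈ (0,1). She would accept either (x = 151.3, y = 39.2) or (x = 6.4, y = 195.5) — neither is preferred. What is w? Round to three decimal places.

Equating utilities: w·151.3 + (1−w)·39.2 = w·6.4 + (1−w)·195.5.
Rearranging, 144.9·w − 156.3·(1−w) = 0.
Hence w = 156.3/(144.9+156.3) = 156.3/301.2 = 0.519.

w = 0.519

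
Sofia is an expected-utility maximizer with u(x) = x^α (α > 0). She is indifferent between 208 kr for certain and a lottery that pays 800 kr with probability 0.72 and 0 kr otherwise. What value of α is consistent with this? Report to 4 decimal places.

EU(lottery) = 0.72·800^α + 0.28·0 = 0.72·800^α.
Equating: 208^α = 0.72·800^α, i.e. 0.2600^α = 0.72.
Take logs: α = ln 0.72 / ln(208/800) ≈ 0.243865.

α ≈ 0.2439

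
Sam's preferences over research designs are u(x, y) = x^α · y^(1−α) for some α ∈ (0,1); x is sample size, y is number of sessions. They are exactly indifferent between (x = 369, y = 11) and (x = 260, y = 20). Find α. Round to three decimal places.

α ≈ 0.631

Indifference: 369^α · 11^(1−α) = 260^α · 20^(1−α).
Taking logs: α·ln 369 + (1−α)·ln 11 = α·ln 260 + (1−α)·ln 20, i.e. α·0.350115 = (1−α)·0.597837.
Thus α·(0.947952) = 0.597837, so α = 0.597837/0.947952 ≈ 0.631.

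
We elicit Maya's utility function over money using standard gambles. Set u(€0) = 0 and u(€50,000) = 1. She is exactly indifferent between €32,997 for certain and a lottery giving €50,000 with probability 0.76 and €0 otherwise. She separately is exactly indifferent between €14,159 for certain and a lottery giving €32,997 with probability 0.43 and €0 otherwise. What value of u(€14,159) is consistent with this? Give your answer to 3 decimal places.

0.327

The first gamble pins u(€32,997): it must equal 0.76·1 + 0.24·0 = 0.76.
Then u(€14,159) = 0.43·u(€32,997) + 0.57·u(€0) = 0.43·0.76 + 0.57·0.00 = 0.3268.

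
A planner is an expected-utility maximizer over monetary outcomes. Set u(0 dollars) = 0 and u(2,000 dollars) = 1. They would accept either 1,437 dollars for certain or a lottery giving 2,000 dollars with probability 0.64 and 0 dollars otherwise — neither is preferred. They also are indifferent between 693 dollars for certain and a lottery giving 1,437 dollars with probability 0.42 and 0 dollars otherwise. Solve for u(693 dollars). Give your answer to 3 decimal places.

0.269

From the first indifference, u(1,437 dollars) = 0.64·u(2,000 dollars) + 0.36·u(0 dollars) = 0.64·1 + 0.36·0 = 0.64.
Then u(693 dollars) = 0.42·u(1,437 dollars) + 0.58·u(0 dollars) = 0.42·0.64 + 0.58·0.00 = 0.2688.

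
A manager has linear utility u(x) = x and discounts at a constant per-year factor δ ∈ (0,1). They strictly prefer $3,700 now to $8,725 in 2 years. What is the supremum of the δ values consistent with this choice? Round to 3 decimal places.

δ < 0.651

Comparing present values: 3700 > δ^2·8725.
Dividing by 8725: δ^2 < 0.42407. Both sides are positive, so the square root keeps the direction.
δ < (3700/8725)^(1/2) ≈ 0.651.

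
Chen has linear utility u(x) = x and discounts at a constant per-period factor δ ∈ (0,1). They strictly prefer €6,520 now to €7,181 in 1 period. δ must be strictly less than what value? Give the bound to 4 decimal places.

δ < 0.9080

Comparing present values: 6520 > δ·7181.
So δ < 6520/7181 = 0.90795.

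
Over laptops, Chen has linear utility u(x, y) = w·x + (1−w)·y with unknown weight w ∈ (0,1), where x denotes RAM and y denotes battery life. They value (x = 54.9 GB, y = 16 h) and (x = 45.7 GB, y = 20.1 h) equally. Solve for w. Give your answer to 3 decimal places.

w = 0.308

Indifference: w·54.9 + (1−w)·16 = w·45.7 + (1−w)·20.1.
Rearranging, 9.2·w − 4.1·(1−w) = 0.
Hence w = 4.1/(9.2+4.1) = 4.1/13.3 = 0.308.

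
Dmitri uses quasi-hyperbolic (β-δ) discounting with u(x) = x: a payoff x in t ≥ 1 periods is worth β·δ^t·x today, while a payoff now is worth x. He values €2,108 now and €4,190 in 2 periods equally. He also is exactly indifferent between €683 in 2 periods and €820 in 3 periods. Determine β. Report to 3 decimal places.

β ≈ 0.725

From the later pair, β·δ^2·683 = β·δ^3·820; dividing through, δ = 683/820 = 0.83293.
Now use the now-vs-future pair: 2108 = β·δ^2·4190 gives β = 2108/(0.69377·4190) ≈ 0.725.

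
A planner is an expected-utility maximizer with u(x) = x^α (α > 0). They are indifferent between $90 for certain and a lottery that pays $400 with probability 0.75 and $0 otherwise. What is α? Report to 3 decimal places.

α ≈ 0.193

Since u(0) = 0, the lottery's EU is 0.75·400^α.
Equating: 90^α = 0.75·400^α, i.e. 0.2250^α = 0.75.
Take logs: α = ln 0.75 / ln(90/400) ≈ 0.19286.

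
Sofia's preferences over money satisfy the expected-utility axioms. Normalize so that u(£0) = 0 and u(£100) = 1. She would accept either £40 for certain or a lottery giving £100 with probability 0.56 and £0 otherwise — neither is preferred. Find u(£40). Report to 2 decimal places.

The indifference gives u(£40) = 0.56·u(£100) + 0.44·u(£0) = 0.56·1 + 0.44·0 = 0.56.

0.56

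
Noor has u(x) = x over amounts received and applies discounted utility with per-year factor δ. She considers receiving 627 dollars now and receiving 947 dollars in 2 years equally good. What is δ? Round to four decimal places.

δ ≈ 0.8137

Indifference means u(627) = δ^2 · u(947), so δ^2 = u(627)/u(947).
With u(x) = x: δ^2 = 627/947 = 0.66209.
Taking the square root: δ = 0.66209^(1/2) ≈ 0.8137.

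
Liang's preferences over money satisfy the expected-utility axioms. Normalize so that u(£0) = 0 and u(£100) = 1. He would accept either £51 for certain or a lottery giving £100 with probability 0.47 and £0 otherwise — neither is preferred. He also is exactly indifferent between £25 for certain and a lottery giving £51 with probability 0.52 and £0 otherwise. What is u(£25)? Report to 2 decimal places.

0.24

From the first indifference, u(£51) = 0.47·u(£100) + 0.53·u(£0) = 0.47·1 + 0.53·0 = 0.47.
Then u(£25) = 0.52·u(£51) + 0.48·u(£0) = 0.52·0.47 + 0.48·0.00 = 0.2444.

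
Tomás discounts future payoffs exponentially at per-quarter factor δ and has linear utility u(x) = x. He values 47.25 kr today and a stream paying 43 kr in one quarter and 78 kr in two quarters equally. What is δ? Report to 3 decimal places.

δ ≈ 0.550

Present value of the stream is 43·δ + 78·δ². Indifference gives 43δ + 78δ² = 47.25.
That is, 78δ² + 43δ − 47.25 = 0, a quadratic in δ.
By the quadratic formula (taking the positive root), δ = (−43 + √16591.00) / 156 ≈ 0.550.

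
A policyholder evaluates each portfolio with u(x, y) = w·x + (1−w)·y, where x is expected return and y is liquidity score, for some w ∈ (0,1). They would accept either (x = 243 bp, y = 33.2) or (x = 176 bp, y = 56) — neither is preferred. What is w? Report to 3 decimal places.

Equating utilities: w·243 + (1−w)·33.2 = w·176 + (1−w)·56.
Collecting terms: w·67 = (1−w)·22.8.
The marginal rate of substitution is 22.8/67, so w = 22.8/(67+22.8) = 0.254.

w = 0.254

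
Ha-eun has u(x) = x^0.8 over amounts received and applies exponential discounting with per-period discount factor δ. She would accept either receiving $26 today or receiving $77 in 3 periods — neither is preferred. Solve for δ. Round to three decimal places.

δ ≈ 0.749

The payoff in 3 periods is discounted by δ^3, so u(26) = δ^3·u(77) and δ^3 = u(26)/u(77).
With u(x) = x^0.8: δ^3 = 26^0.8/77^0.8 = (26/77)^0.8 = 0.41955.
Taking the cube root: δ = 0.41955^(1/3) ≈ 0.749.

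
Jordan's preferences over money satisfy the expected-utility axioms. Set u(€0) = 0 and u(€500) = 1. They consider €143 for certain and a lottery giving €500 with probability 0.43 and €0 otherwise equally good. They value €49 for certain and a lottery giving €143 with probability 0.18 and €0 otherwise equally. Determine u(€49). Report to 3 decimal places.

0.077

The first gamble pins u(€143): it must equal 0.43·1 + 0.57·0 = 0.43.
Chaining: u(€49) = 0.18·0.43 + 0.82·0.00 = 0.0774.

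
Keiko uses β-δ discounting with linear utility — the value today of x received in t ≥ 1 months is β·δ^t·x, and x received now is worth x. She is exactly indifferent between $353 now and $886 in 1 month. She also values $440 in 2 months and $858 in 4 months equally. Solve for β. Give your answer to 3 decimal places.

β ≈ 0.556

Both payoffs in the second observation are in the future, so β drops out: δ^2·440 = δ^4·858 ⇒ δ^2 = 440/858 = 0.51282, so δ = 0.71611.
Substituting δ into 353 = β·δ·886: β = 353/(634.478) ≈ 0.556.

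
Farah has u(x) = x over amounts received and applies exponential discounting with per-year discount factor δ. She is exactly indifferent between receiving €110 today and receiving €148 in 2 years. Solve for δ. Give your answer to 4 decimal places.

Equating discounted utilities: u(110) = δ^2·u(148) ⇒ δ^2 = u(110)/u(148).
With u(x) = x: δ^2 = 110/148 = 0.74324.
Taking the square root: δ = 0.74324^(1/2) ≈ 0.8621.

δ ≈ 0.8621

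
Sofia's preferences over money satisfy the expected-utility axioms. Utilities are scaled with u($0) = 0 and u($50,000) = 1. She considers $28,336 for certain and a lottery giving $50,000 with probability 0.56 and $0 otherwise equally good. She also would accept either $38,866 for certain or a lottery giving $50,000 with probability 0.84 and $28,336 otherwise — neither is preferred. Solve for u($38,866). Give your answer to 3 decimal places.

0.930

The first gamble pins u($28,336): it must equal 0.56·1 + 0.44·0 = 0.56.
Then u($38,866) = 0.84·u($50,000) + 0.16·u($28,336) = 0.84·1.00 + 0.16·0.56 = 0.9296.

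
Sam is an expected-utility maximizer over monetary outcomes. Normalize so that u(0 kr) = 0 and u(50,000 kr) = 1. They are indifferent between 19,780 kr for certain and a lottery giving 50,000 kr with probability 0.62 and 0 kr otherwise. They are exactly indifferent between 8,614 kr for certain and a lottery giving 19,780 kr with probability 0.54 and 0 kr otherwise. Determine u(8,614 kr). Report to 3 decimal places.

0.335

First, u(19,780 kr) = 0.62·u(50,000 kr) + 0.38·u(0 kr) = 0.62.
Chaining: u(8,614 kr) = 0.54·0.62 + 0.46·0.00 = 0.3348.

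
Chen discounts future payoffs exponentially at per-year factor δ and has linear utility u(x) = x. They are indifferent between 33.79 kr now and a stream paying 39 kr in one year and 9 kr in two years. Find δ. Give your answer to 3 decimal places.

Equating present values: 33.79 = 39δ + 9δ².
Rearranged: 9δ² + 39δ − 33.79 = 0.
By the quadratic formula (taking the positive root), δ = (−39 + √2737.44) / 18 ≈ 0.740.

δ ≈ 0.740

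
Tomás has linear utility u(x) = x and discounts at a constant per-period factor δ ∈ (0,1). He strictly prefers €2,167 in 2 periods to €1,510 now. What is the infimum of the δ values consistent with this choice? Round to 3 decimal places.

The preference means 1510 < δ^2·2167.
Dividing by 2167: δ^2 > 0.69682. Both sides are positive, so the square root keeps the direction.
δ > (1510/2167)^(1/2) ≈ 0.835.

δ > 0.835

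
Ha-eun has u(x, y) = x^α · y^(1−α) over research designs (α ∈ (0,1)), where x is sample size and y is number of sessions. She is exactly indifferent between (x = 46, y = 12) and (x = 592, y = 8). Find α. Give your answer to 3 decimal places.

The Cobb–Douglas utilities coincide, so 46^α·12^(1−α) = 592^α·8^(1−α).
Rearrange to (46/592)^α = (8/12)^(1−α) and take logs: α·-2.554865 = (1−α)·-0.405465.
So α/(1−α) = (-0.405465)/(-2.554865) = 0.158703, and α = 0.158703/1.158703 ≈ 0.137.

α ≈ 0.137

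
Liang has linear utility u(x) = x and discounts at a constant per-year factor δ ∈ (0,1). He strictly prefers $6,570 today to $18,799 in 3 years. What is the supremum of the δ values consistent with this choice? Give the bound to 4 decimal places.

The preference means 6570 > δ^3·18799.
Dividing by 18799: δ^3 < 0.34949. Both sides are positive, so the cube root keeps the direction.
δ < 0.34949^(1/3) = 0.7044.

δ < 0.7044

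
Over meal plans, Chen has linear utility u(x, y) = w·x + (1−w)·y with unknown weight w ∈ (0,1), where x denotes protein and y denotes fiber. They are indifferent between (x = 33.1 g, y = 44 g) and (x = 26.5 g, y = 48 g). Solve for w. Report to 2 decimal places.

Indifference: w·33.1 + (1−w)·44 = w·26.5 + (1−w)·48.
w·(33.1−26.5) = (1−w)·(48−44), i.e. w·6.6 = (1−w)·4.
Hence w = 4/(6.6+4) = 4/10.6 = 0.38.

w = 0.38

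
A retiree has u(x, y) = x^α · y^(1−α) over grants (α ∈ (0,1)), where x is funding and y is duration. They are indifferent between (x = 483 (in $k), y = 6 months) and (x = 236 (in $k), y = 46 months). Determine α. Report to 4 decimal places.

Indifference: 483^α · 6^(1−α) = 236^α · 46^(1−α).
Rearrange to (483/236)^α = (46/6)^(1−α) and take logs: α·0.7161848 = (1−α)·2.0368819.
With A = 0.7161848 and B = 2.0368819: α·A = (1−α)·B, so α = B/(A+B) = 2.0368819/2.7530667 ≈ 0.7399.

α ≈ 0.7399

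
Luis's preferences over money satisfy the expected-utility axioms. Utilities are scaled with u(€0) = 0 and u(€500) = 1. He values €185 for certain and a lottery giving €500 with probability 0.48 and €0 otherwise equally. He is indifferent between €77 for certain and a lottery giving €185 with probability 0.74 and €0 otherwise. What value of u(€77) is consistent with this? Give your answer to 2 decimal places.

0.36

First, u(€185) = 0.48·u(€500) + 0.52·u(€0) = 0.48.
Chaining: u(€77) = 0.74·0.48 + 0.26·0.00 = 0.3552.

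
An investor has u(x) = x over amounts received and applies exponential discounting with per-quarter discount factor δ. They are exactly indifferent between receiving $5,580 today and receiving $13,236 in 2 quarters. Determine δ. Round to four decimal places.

δ ≈ 0.6493

The payoff in 2 quarters is discounted by δ^2, so u(5580) = δ^2·u(13236) and δ^2 = u(5580)/u(13236).
With u(x) = x: δ^2 = 5580/13236 = 0.42158.
Taking the square root: δ = 0.42158^(1/2) ≈ 0.6493.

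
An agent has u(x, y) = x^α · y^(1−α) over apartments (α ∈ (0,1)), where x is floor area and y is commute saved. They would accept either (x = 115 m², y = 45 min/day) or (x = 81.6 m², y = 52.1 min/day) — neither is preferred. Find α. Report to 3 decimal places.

Set the two utilities equal: 115^α·45^(1−α) = 81.6^α·52.1^(1−α).
Taking logs: α·ln 115 + (1−α)·ln 45 = α·ln 81.6 + (1−α)·ln 52.1, i.e. α·0.343103 = (1−α)·0.146502.
With A = 0.343103 and B = 0.146502: α·A = (1−α)·B, so α = B/(A+B) = 0.146502/0.489605 ≈ 0.299.

α ≈ 0.299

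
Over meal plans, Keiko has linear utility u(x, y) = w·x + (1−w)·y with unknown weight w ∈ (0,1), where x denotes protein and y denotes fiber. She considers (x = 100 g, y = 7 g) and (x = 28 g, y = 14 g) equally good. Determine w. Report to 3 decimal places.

u(100,7) = u(28,14) means w·100 + (1−w)·7 = w·28 + (1−w)·14.
Collecting terms: w·72 = (1−w)·7.
The marginal rate of substitution is 7/72, so w = 7/(72+7) = 0.089.

w = 0.089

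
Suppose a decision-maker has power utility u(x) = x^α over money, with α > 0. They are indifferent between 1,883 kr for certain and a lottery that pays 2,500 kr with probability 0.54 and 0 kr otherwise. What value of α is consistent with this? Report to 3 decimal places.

The lottery's expected utility is 0.54·u(2500) + 0.46·u(0) = 0.54·2500^α (since u(0) = 0 for α > 0).
Indifference: 1883^α = 0.54·2500^α, so (1883/2500)^α = 0.54.
α = ln(0.54) / ln(1883/2500) = -0.616186/-0.283424 ≈ 2.174.

α ≈ 2.174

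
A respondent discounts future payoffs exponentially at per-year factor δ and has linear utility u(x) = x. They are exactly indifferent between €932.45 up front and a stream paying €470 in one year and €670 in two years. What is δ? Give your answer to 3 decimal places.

δ ≈ 0.880

Equating present values: 932.45 = 470δ + 670δ².
Rearranged: 670δ² + 470δ − 932.45 = 0.
δ = (−470 + √(470² + 4·670·932.45)) / (2·670) = (−470 + √2719866.00) / 1340 ≈ 0.880.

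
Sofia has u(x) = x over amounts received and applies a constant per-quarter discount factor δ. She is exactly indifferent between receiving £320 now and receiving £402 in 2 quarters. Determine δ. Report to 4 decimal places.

Equating discounted utilities: u(320) = δ^2·u(402) ⇒ δ^2 = u(320)/u(402).
With u(x) = x: δ^2 = 320/402 = 0.79602.
So δ = 0.79602^(1/2) ≈ 0.8922.

δ ≈ 0.8922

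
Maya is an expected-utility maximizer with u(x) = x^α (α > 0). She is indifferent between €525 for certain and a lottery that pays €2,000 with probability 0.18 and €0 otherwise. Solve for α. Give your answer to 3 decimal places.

EU(lottery) = 0.18·2000^α + 0.82·0 = 0.18·2000^α.
Equating: 525^α = 0.18·2000^α, i.e. 0.2625^α = 0.18.
α = ln(0.18) / ln(525/2000) = -1.714798/-1.337504 ≈ 1.282.

α ≈ 1.282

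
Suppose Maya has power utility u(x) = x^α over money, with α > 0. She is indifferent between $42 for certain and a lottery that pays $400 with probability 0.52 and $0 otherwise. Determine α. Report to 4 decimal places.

Since u(0) = 0, the lottery's EU is 0.52·400^α.
Equating: 42^α = 0.52·400^α, i.e. 0.1050^α = 0.52.
Take logs: α = ln 0.52 / ln(42/400) ≈ 0.290145.

α ≈ 0.2901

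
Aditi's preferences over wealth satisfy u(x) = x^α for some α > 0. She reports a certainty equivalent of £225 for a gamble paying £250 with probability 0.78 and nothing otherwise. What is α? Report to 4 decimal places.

Since u(0) = 0, the lottery's EU is 0.78·250^α.
Indifference: 225^α = 0.78·250^α, so (225/250)^α = 0.78.
Take logs: α = ln 0.78 / ln(225/250) ≈ 2.358202.

α ≈ 2.3582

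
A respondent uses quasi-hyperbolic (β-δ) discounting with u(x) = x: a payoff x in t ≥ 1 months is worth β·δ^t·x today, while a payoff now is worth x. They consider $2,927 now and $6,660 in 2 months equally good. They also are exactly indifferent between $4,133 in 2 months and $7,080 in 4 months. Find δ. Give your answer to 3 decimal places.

From the later pair, β·δ^2·4133 = β·δ^4·7080; dividing through, δ^2 = 4133/7080 = 0.58376, so δ = 0.76404.

δ ≈ 0.764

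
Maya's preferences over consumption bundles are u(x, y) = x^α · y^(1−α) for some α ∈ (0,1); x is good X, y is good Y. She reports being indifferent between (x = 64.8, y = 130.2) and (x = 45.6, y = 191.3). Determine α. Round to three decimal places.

Indifference: 64.8^α · 130.2^(1−α) = 45.6^α · 191.3^(1−α).
(64.8/45.6)^α = (191.3/130.2)^(1−α); take logs: α·ln(64.8/45.6) = (1−α)·ln(191.3/130.2), i.e. α·0.351398 = (1−α)·0.384771.
Thus α·(0.736169) = 0.384771, so α = 0.384771/0.736169 ≈ 0.523.

α ≈ 0.523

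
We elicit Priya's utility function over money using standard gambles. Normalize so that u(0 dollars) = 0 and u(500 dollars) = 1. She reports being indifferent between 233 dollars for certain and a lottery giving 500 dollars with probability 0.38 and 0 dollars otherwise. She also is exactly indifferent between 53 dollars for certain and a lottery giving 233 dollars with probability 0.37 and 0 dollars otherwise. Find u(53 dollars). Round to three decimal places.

First, u(233 dollars) = 0.38·u(500 dollars) + 0.62·u(0 dollars) = 0.38.
Then u(53 dollars) = 0.37·u(233 dollars) + 0.63·u(0 dollars) = 0.37·0.38 + 0.63·0.00 = 0.1406.

0.141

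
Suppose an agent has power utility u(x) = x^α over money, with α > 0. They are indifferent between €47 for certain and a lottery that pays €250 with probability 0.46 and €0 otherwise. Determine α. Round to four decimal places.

The lottery's expected utility is 0.46·u(250) + 0.54·u(0) = 0.46·250^α (since u(0) = 0 for α > 0).
Setting u(47) equal to that: 47^α = 0.46·250^α ⇒ (47/250)^α = 0.46.
Taking logs: α·ln(47/250) = ln(0.46), so α = -0.7765288 / -1.6713133 ≈ 0.4646.

α ≈ 0.4646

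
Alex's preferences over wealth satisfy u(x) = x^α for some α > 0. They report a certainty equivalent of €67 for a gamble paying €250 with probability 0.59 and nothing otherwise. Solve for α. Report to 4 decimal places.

The lottery's expected utility is 0.59·u(250) + 0.41·u(0) = 0.59·250^α (since u(0) = 0 for α > 0).
Setting u(67) equal to that: 67^α = 0.59·250^α ⇒ (67/250)^α = 0.59.
α = ln(0.59) / ln(67/250) = -0.5276327/-1.3167683 ≈ 0.4007.

α ≈ 0.4007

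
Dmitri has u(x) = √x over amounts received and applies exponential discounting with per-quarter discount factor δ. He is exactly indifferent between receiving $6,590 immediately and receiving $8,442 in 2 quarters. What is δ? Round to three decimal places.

δ ≈ 0.940

Equating discounted utilities: u(6590) = δ^2·u(8442) ⇒ δ^2 = u(6590)/u(8442).
Since u(x) = √x, δ^2 = √(6590/8442) = 0.88353.
Taking the square root: δ = 0.88353^(1/2) ≈ 0.940.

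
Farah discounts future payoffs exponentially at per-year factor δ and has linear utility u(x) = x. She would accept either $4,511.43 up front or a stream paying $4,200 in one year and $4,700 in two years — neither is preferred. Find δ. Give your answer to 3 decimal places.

Equating present values: 4511.43 = 4200δ + 4700δ².
Rearranged: 4700δ² + 4200δ − 4511.43 = 0.
δ = (−4200 + √(4200² + 4·4700·4511.43)) / (2·4700) = (−4200 + √102454884.00) / 9400 ≈ 0.630.

δ ≈ 0.630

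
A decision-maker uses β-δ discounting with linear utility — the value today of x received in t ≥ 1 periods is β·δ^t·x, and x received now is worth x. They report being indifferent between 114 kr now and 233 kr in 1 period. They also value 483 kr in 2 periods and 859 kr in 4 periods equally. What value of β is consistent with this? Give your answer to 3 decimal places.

Both payoffs in the second observation are in the future, so β drops out: δ^2·483 = δ^4·859 ⇒ δ^2 = 483/859 = 0.56228, so δ = 0.74985.
Substituting δ into 114 = β·δ·233: β = 114/(174.716) ≈ 0.652.

β ≈ 0.652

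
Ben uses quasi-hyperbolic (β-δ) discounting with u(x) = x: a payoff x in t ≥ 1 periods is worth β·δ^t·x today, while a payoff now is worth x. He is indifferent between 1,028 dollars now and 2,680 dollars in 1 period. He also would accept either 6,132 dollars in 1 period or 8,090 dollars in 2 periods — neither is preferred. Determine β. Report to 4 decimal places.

From the later pair, β·δ^1·6132 = β·δ^2·8090; dividing through, δ = 6132/8090 = 0.75797.
Substituting δ into 1028 = β·δ·2680: β = 1028/(2031.367) ≈ 0.5061.

β ≈ 0.5061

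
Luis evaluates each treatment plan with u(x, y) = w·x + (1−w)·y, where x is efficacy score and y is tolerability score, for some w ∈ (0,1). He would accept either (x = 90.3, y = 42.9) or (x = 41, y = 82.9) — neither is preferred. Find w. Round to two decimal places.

u(90.3,42.9) = u(41,82.9) means w·90.3 + (1−w)·42.9 = w·41 + (1−w)·82.9.
Collecting terms: w·49.3 = (1−w)·40.
Hence w = 40/(49.3+40) = 40/89.3 = 0.45.

w = 0.45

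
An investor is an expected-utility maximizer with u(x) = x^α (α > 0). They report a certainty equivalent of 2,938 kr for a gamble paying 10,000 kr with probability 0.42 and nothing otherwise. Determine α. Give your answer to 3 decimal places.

The lottery's expected utility is 0.42·u(10000) + 0.58·u(0) = 0.42·10000^α (since u(0) = 0 for α > 0).
Indifference: 2938^α = 0.42·10000^α, so (2938/10000)^α = 0.42.
Taking logs: α·ln(2938/10000) = ln(0.42), so α = -0.867501 / -1.224856 ≈ 0.708.

α ≈ 0.708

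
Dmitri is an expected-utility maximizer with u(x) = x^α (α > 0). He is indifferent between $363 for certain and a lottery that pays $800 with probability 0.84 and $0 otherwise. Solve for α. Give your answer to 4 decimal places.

α ≈ 0.2206

The lottery's expected utility is 0.84·u(800) + 0.16·u(0) = 0.84·800^α (since u(0) = 0 for α > 0).
Setting u(363) equal to that: 363^α = 0.84·800^α ⇒ (363/800)^α = 0.84.
Take logs: α = ln 0.84 / ln(363/800) ≈ 0.220642.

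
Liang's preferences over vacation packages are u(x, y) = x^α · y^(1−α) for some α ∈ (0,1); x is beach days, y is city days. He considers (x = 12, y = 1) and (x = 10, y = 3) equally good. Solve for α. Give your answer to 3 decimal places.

Indifference: 12^α · 1^(1−α) = 10^α · 3^(1−α).
Taking logs: α·ln 12 + (1−α)·ln 1 = α·ln 10 + (1−α)·ln 3, i.e. α·0.182322 = (1−α)·1.098612.
Thus α·(1.280934) = 1.098612, so α = 1.098612/1.280934 ≈ 0.858.

α ≈ 0.858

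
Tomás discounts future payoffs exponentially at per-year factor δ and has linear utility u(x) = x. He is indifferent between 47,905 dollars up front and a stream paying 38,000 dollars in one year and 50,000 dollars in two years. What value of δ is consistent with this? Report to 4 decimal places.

δ ≈ 0.6700

Present value of the stream is 38000·δ + 50000·δ². Indifference gives 38000δ + 50000δ² = 47905.
That is, 50000δ² + 38000δ − 47905 = 0, a quadratic in δ.
δ = (−38000 + √(38000² + 4·50000·47905)) / (2·50000) = (−38000 + √11025000000.00) / 100000 ≈ 0.6700.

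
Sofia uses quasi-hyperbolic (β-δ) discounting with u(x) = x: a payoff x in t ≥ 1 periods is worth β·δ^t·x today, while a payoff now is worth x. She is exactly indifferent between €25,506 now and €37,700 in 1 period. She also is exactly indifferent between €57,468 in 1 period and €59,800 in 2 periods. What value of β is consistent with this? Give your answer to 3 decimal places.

From the later pair, β·δ^1·57468 = β·δ^2·59800; dividing through, δ = 57468/59800 = 0.96100.
Now use the now-vs-future pair: 25506 = β·δ·37700 gives β = 25506/(0.96100·37700) ≈ 0.704.

β ≈ 0.704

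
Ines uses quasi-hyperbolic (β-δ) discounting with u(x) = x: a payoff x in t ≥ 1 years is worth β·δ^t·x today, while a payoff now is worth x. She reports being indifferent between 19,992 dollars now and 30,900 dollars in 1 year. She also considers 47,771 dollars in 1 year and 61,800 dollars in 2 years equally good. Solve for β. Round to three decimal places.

β ≈ 0.837

The second indifference involves only future payoffs, so β cancels: β·δ^1·47771 = β·δ^2·61800, giving δ = 47771/61800 = 0.77299.
The first indifference: 19992 = β·δ·30900, so β = 19992/(δ·30900) = 19992/(0.77299·30900) ≈ 0.837.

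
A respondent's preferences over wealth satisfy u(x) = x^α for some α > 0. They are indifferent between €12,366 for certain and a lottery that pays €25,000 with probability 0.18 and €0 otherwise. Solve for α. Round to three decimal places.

α ≈ 2.436

Since u(0) = 0, the lottery's EU is 0.18·25000^α.
Setting u(12366) equal to that: 12366^α = 0.18·25000^α ⇒ (12366/25000)^α = 0.18.
Taking logs: α·ln(12366/25000) = ln(0.18), so α = -1.714798 / -0.703925 ≈ 2.436.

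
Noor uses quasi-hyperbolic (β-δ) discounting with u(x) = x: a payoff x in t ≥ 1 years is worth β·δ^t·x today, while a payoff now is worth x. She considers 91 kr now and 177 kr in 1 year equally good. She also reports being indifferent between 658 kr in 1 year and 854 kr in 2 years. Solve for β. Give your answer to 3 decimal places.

Both payoffs in the second observation are in the future, so β drops out: δ^1·658 = δ^2·854 ⇒ δ = 658/854 = 0.77049.
The first indifference: 91 = β·δ·177, so β = 91/(δ·177) = 91/(0.77049·177) ≈ 0.667.

β ≈ 0.667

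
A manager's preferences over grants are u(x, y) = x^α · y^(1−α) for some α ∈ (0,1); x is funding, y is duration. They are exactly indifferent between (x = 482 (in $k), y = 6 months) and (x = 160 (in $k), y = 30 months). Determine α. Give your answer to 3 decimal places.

α ≈ 0.593

Set the two utilities equal: 482^α·6^(1−α) = 160^α·30^(1−α).
Rearrange to (482/160)^α = (30/6)^(1−α) and take logs: α·1.102770 = (1−α)·1.609438.
With A = 1.102770 and B = 1.609438: α·A = (1−α)·B, so α = B/(A+B) = 1.609438/2.712208 ≈ 0.593.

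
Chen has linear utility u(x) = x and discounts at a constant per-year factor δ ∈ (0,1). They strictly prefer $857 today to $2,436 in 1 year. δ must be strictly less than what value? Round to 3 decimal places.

δ < 0.352

The preference means 857 > δ·2436.
Dividing through by 2436 gives δ < 0.35181.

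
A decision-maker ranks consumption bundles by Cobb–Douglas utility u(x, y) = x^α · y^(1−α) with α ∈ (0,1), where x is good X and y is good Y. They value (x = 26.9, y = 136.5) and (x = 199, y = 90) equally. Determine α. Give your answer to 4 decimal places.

α ≈ 0.1723

Set the two utilities equal: 26.9^α·136.5^(1−α) = 199^α·90^(1−α).
Rearrange to (26.9/199)^α = (90/136.5)^(1−α) and take logs: α·-2.0011785 = (1−α)·-0.4165149.
So α/(1−α) = (-0.4165149)/(-2.0011785) = 0.2081348, and α = 0.2081348/1.2081348 ≈ 0.1723.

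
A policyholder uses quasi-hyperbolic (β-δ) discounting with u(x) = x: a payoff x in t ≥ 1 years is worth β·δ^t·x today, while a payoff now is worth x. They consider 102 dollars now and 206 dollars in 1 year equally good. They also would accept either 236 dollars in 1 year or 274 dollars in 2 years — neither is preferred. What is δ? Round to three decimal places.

From the later pair, β·δ^1·236 = β·δ^2·274; dividing through, δ = 236/274 = 0.86131.

δ ≈ 0.861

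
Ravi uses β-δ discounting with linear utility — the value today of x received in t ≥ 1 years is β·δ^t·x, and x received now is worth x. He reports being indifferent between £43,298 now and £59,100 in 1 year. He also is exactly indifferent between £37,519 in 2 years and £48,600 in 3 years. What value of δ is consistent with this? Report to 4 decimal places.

The second indifference involves only future payoffs, so β cancels: β·δ^2·37519 = β·δ^3·48600, giving δ = 37519/48600 = 0.77200.

δ ≈ 0.7720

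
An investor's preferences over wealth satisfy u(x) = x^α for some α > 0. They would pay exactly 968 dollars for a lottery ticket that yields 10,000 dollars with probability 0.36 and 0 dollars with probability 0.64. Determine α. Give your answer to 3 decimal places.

EU(lottery) = 0.36·10000^α + 0.64·0 = 0.36·10000^α.
Equating: 968^α = 0.36·10000^α, i.e. 0.0968^α = 0.36.
α = ln(0.36) / ln(968/10000) = -1.021651/-2.335108 ≈ 0.438.

α ≈ 0.438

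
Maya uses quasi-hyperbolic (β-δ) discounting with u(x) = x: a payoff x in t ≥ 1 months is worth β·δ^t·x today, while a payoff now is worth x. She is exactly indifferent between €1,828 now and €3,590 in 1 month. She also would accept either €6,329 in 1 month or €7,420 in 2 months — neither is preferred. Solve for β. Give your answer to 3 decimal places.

β ≈ 0.597

Both payoffs in the second observation are in the future, so β drops out: δ^1·6329 = δ^2·7420 ⇒ δ = 6329/7420 = 0.85296.
Substituting δ into 1828 = β·δ·3590: β = 1828/(3062.144) ≈ 0.597.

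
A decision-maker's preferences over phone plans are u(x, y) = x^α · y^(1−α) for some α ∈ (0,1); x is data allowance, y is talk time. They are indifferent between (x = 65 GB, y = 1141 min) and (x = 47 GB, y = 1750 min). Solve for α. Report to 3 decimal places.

α ≈ 0.569

Set the two utilities equal: 65^α·1141^(1−α) = 47^α·1750^(1−α).
(65/47)^α = (1750/1141)^(1−α); take logs: α·ln(65/47) = (1−α)·ln(1750/1141), i.e. α·0.324240 = (1−α)·0.427711.
Thus α·(0.751951) = 0.427711, so α = 0.427711/0.751951 ≈ 0.569.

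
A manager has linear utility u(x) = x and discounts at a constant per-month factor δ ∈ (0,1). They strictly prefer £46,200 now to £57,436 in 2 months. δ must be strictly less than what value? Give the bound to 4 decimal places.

Comparing present values: 46200 > δ^2·57436.
Hence δ^2 < 46200/57436 = 0.80437, and x ↦ x^(1/2) is increasing on (0,∞).
δ < (46200/57436)^(1/2) ≈ 0.8969.

δ < 0.8969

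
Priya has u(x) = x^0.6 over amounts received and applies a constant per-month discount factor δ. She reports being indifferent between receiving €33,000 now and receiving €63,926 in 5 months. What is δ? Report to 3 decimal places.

δ ≈ 0.924

Indifference means u(33000) = δ^5 · u(63926), so δ^5 = u(33000)/u(63926).
Since u(x) = x^0.6, δ^5 = (33000/63926)^0.6 = 0.51622^0.6 = 0.67251.
Hence δ = (0.67251)^(1/5) = 0.92372.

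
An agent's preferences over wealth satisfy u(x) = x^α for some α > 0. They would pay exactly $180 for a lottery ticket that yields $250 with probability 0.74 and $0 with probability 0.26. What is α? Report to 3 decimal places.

α ≈ 0.917

The lottery's expected utility is 0.74·u(250) + 0.26·u(0) = 0.74·250^α (since u(0) = 0 for α > 0).
Indifference: 180^α = 0.74·250^α, so (180/250)^α = 0.74.
Take logs: α = ln 0.74 / ln(180/250) ≈ 0.91659.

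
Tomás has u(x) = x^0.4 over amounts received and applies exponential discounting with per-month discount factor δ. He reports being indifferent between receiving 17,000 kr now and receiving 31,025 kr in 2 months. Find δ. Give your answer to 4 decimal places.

Equating discounted utilities: u(17000) = δ^2·u(31025) ⇒ δ^2 = u(17000)/u(31025).
With u(x) = x^0.4: δ^2 = 17000^0.4/31025^0.4 = (17000/31025)^0.4 = 0.78613.
Hence δ = (0.78613)^(1/2) = 0.886640.

δ ≈ 0.8866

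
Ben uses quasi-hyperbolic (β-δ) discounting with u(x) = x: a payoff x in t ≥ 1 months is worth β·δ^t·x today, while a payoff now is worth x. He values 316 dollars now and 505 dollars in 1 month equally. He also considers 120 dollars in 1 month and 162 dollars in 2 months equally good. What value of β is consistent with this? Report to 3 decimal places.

β ≈ 0.845

Both payoffs in the second observation are in the future, so β drops out: δ^1·120 = δ^2·162 ⇒ δ = 120/162 = 0.74074.
Now use the now-vs-future pair: 316 = β·δ·505 gives β = 316/(0.74074·505) ≈ 0.845.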